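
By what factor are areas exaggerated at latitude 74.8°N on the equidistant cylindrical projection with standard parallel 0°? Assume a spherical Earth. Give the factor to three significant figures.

Plate carrée maps x = Rλ, y = Rφ. The meridian scale is h = 1 and the parallel scale is k = 1/cos φ = sec φ.
Areal scale = h·k = 1 × sec φ; at 74.8°, h = 1.000, k = 3.814, so h·k = 3.814.

3.81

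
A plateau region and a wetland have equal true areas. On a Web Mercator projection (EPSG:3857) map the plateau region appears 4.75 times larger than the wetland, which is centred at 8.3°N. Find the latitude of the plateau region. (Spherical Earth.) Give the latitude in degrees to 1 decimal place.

Mercator areal scale is sec²φ, so apparent-area ratio = sec²φ₁ / sec²φ₂ = cos²φ₂ / cos²φ₁.
cos²φ₂ / cos²φ₁ = 4.75  ⇒  cos φ₁ = cos 8.3° / √4.75 = 0.9895/2.179 = 0.4540.
φ₁ = arccos(0.4540) ≈ 63.0°.

63.0°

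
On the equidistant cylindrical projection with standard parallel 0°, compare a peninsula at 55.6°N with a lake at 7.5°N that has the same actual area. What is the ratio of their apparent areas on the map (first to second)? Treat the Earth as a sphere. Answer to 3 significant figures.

Plate carrée maps x = Rλ, y = Rφ. The meridian scale is h = 1 and the parallel scale is k = 1/cos φ = sec φ.
Areal scale at 55.6°: h·k = 1.000 × 1.770 = 1.770.
Areal scale at 7.5°: h·k = 1.000 × 1.009 = 1.009.
Ratio = 1.770/1.009 ≈ 1.75.

1.75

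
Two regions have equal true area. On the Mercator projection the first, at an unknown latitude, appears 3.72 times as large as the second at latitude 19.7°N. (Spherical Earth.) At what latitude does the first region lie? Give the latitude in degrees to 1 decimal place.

60.8°

On Mercator, (apparent₁)/(apparent₂) = sec²φ₁ / sec²φ₂ when true areas are equal.
cos²φ₂ / cos²φ₁ = 3.72  ⇒  cos φ₁ = cos 19.7° / √3.72 = 0.9415/1.929 = 0.4881.
φ₁ = arccos(0.4881) ≈ 60.8°.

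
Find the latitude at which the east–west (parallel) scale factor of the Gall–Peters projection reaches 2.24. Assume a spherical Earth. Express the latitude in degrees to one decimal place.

The Gall–Peters projection is cylindrical equal-area with φ₀ = 45°. A cylindrical equal-area projection with standard parallel φ₀ has meridian scale h = cos φ / cos φ₀ and parallel scale k = cos φ₀ / cos φ (so areas are preserved, h·k = 1).
k = cos φ₀ / cos φ = 2.24  ⇒  cos φ = cos 45° / 2.24 = 0.3157.
φ = arccos(0.3157) ≈ 71.6°.

71.6°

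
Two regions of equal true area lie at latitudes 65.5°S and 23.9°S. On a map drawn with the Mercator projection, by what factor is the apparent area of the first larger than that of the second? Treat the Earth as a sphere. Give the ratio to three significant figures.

4.86

Mercator areal scale is sec²φ.
At 65.5°: sec²(65.5°) = 1/0.4147² = 5.815.
At 23.9°: sec²(23.9°) = 1/0.9143² = 1.196.
Ratio = 5.815/1.196 = cos²(23.9°)/cos²(65.5°) ≈ 4.86.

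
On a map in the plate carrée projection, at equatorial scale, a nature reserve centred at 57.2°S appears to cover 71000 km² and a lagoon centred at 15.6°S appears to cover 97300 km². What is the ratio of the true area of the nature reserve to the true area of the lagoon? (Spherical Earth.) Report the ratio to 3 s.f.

0.410

On the plate carrée, areal scale = h·k = 1 × sec φ, so true area = apparent × cos φ.
True area of nature reserve: 71000 × cos(57.2°) = 71000 × 0.5417 = 38460 km².
True area of lagoon: 97300 × cos(15.6°) = 97300 × 0.9632 = 93720 km².
Ratio = 38460 / 93720 ≈ 0.410.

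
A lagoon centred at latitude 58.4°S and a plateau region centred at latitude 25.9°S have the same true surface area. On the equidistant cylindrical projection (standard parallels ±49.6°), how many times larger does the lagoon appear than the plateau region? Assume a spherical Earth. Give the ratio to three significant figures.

1.72

With standard parallel φ₀ = 49.6°, the equirectangular projection gives x = Rλ cos φ₀, y = Rφ, so h = 1 and k = cos 49.6° / cos φ.
Areal scale at 58.4°: h·k = 1.000 × 1.237 = 1.237.
Areal scale at 25.9°: h·k = 1.000 × 0.7205 = 0.7205.
Ratio = 1.237/0.7205 ≈ 1.72.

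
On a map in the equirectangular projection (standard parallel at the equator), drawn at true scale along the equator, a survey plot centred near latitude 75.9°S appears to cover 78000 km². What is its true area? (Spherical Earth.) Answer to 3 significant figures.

19000 km²

For the equirectangular projection with φ₀ = 0 (plate carrée), h = 1 along meridians and k = sec φ along parallels.
Areal scale = h·k = 1 × sec φ; at 75.9°, h = 1.000, k = 4.105, so h·k = 4.105.
True area = apparent / (areal scale) = 78000 / 4.105 ≈ 19000 km².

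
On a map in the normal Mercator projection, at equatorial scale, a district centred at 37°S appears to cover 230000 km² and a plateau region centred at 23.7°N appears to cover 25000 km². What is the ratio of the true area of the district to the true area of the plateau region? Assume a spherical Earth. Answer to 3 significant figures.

Mercator's areal exaggeration is sec²φ; hence true area = (apparent area) · cos²φ.
True area of district: 230000 × cos²(37°) = 230000 × 0.6378 = 146700 km².
True area of plateau region: 25000 × cos²(23.7°) = 25000 × 0.8384 = 20960 km².
Ratio = 146700 / 20960 ≈ 7.00.

7.00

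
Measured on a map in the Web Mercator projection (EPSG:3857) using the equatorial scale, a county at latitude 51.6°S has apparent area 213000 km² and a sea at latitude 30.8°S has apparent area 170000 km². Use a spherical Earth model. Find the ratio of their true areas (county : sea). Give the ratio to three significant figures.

0.655

On Mercator the areal scale is sec²φ, so true area = apparent × cos²φ.
True area of county: 213000 × cos²(51.6°) = 213000 × 0.3858 = 82180 km².
True area of sea: 170000 × cos²(30.8°) = 170000 × 0.7378 = 125400 km².
Ratio = 82180 / 125400 ≈ 0.655.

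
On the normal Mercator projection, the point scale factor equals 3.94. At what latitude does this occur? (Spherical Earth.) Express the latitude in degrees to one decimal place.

Mercator scale is k = sec φ = 1/cos φ.
1/cos φ = 3.94  ⇒  cos φ = 0.2538  ⇒  φ = arccos(0.2538) ≈ 75.3°.

75.3°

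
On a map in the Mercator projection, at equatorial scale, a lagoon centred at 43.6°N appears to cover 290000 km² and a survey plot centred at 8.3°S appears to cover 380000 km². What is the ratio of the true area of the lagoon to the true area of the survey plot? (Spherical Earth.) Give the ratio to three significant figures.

0.409

On Mercator the areal scale is sec²φ, so true area = apparent × cos²φ.
True area of lagoon: 290000 × cos²(43.6°) = 290000 × 0.5244 = 152100 km².
True area of survey plot: 380000 × cos²(8.3°) = 380000 × 0.9792 = 372100 km².
Ratio = 152100 / 372100 ≈ 0.409.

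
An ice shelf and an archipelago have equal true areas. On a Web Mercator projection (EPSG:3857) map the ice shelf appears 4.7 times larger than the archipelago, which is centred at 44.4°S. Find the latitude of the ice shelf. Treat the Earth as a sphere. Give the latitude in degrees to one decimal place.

70.8°

For equal true areas on Mercator, apparent areas scale as sec²φ, so the ratio is cos²φ₂ / cos²φ₁.
cos²φ₂ / cos²φ₁ = 4.7  ⇒  cos φ₁ = cos 44.4° / √4.7 = 0.7145/2.168 = 0.3296.
φ₁ = arccos(0.3296) ≈ 70.8°.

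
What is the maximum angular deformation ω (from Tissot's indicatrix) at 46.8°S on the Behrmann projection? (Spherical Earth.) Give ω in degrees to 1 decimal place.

Behrmann is a cylindrical equal-area projection with standard parallels at ±30°. For cylindrical equal-area with standard parallel φ₀, h = cos φ / cos φ₀ and k = cos φ₀ / cos φ, so h·k = 1.
At 46.8°: h = 0.7904, k = 1.265; principal scales a = 1.265, b = 0.7904.
sin(ω/2) = (a − b)/(a + b) = 0.4747/2.056 = 0.2309, so ω = 2 arcsin(0.2309) ≈ 26.7°.

26.7°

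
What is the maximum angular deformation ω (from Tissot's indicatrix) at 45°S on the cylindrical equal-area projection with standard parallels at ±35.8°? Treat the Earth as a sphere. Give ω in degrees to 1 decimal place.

15.7°

Cylindrical equal-area (φ₀ = 35.8°): h = cos φ / cos 35.8° along meridians, k = cos 35.8° / cos φ along parallels; h·k = 1.
At 45°: h = 0.8718, k = 1.147; principal scales a = 1.147, b = 0.8718.
sin(ω/2) = (a − b)/(a + b) = 0.2752/2.019 = 0.1363, so ω = 2 arcsin(0.1363) ≈ 15.7°.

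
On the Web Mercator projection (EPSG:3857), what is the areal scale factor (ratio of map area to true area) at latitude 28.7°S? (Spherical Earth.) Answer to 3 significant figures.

Mercator is conformal, so the point scale is isotropic: h = k = sec φ = 1/cos φ.
Areal scale = k² = sec²φ = 1/cos²(28.7°) = 1/0.8771² = 1.300.

1.30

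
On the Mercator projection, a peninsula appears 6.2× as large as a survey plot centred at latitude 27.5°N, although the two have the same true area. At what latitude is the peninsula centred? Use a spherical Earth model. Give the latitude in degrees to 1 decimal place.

69.1°

On Mercator, (apparent₁)/(apparent₂) = sec²φ₁ / sec²φ₂ when true areas are equal.
cos²φ₂ / cos²φ₁ = 6.2  ⇒  cos φ₁ = cos 27.5° / √6.2 = 0.8870/2.490 = 0.3562.
φ₁ = arccos(0.3562) ≈ 69.1°.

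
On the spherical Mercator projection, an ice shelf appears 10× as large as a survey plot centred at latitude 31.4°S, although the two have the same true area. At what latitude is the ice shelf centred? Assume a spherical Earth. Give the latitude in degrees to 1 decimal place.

Mercator areal scale is sec²φ, so apparent-area ratio = sec²φ₁ / sec²φ₂ = cos²φ₂ / cos²φ₁.
cos²φ₂ / cos²φ₁ = 10  ⇒  cos φ₁ = cos 31.4° / √10 = 0.8536/3.162 = 0.2699.
φ₁ = arccos(0.2699) ≈ 74.3°.

74.3°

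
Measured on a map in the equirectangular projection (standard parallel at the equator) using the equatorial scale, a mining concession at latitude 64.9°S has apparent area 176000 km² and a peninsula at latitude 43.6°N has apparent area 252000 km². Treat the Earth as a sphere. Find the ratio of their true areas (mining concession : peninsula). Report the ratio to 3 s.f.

0.409

On the plate carrée, areal scale = h·k = 1 × sec φ, so true area = apparent × cos φ.
True area of mining concession: 176000 × cos(64.9°) = 176000 × 0.4242 = 74660 km².
True area of peninsula: 252000 × cos(43.6°) = 252000 × 0.7242 = 182500 km².
Ratio = 74660 / 182500 ≈ 0.409.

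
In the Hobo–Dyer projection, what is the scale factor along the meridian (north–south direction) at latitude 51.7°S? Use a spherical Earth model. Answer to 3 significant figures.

0.781

The Hobo–Dyer projection is cylindrical equal-area with φ₀ = 37.5°. Cylindrical equal-area (φ₀ = 37.5°): h = cos φ / cos 37.5° along meridians, k = cos 37.5° / cos φ along parallels; h·k = 1.
h = cos 51.7° / cos 37.5° = 0.6198/0.7934 = 0.7812.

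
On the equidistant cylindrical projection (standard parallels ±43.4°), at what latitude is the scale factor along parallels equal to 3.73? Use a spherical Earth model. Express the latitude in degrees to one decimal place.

With standard parallel φ₀ = 43.4°, the equirectangular projection gives x = Rλ cos φ₀, y = Rφ, so h = 1 and k = cos 43.4° / cos φ.
k = cos φ₀ / cos φ = 3.73  ⇒  cos φ = cos 43.4° / 3.73 = 0.1948.
φ = arccos(0.1948) ≈ 78.8°.

78.8°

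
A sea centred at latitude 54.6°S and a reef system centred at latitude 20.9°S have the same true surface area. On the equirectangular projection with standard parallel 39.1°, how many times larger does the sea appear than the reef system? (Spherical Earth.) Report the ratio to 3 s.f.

With standard parallel φ₀ = 39.1°, the equirectangular projection gives x = Rλ cos φ₀, y = Rφ, so h = 1 and k = cos 39.1° / cos φ.
Areal scale at 54.6°: h·k = 1.000 × 1.340 = 1.340.
Areal scale at 20.9°: h·k = 1.000 × 0.8307 = 0.8307.
Ratio = 1.340/0.8307 ≈ 1.61.

1.61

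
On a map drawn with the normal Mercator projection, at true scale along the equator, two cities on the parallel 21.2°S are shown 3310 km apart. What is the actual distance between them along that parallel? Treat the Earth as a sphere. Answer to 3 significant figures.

3090 km

For Mercator, h = k = sec φ (a conformal cylindrical projection has a single point scale, 1/cos φ).
Along the parallel at 21.2°, map distances are exaggerated by k = sec 21.2° = 1.073.
True distance = 3310 / 1.073 = 3310 × cos 21.2° ≈ 3090 km.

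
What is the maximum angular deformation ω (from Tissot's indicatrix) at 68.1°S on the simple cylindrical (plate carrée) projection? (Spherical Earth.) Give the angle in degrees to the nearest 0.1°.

54.3°

In the plate carrée (x = Rλ, y = Rφ), meridians are true-scale (h = 1) and parallels are stretched by k = sec φ.
At 68.1°: h = 1.000, k = 2.681; principal scales a = 2.681, b = 1.000.
sin(ω/2) = (a − b)/(a + b) = 1.681/3.681 = 0.4567, so ω = 2 arcsin(0.4567) ≈ 54.3°.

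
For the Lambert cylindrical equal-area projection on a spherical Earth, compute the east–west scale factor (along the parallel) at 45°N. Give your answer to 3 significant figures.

1.41

The Lambert cylindrical equal-area projection is the cylindrical equal-area projection with its standard parallel at the equator (φ₀ = 0). Cylindrical equal-area (φ₀ = 0°): h = cos φ / cos 0° along meridians, k = cos 0° / cos φ along parallels; h·k = 1.
k = cos 0° / cos 45° = 1.000/0.7071 = 1.414.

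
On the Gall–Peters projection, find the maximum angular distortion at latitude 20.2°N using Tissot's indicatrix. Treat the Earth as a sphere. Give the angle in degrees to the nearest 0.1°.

32.0°

The Gall–Peters projection is cylindrical equal-area with φ₀ = 45°. For cylindrical equal-area with standard parallel φ₀, h = cos φ / cos φ₀ and k = cos φ₀ / cos φ, so h·k = 1.
At 20.2°: h = 1.327, k = 0.7534; principal scales a = 1.327, b = 0.7534.
sin(ω/2) = (a − b)/(a + b) = 0.5738/2.081 = 0.2758, so ω = 2 arcsin(0.2758) ≈ 32.0°.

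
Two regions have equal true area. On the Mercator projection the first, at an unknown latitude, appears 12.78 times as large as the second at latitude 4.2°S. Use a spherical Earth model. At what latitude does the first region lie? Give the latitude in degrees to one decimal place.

For equal true areas on Mercator, apparent areas scale as sec²φ, so the ratio is cos²φ₂ / cos²φ₁.
cos²φ₂ / cos²φ₁ = 12.78  ⇒  cos φ₁ = cos 4.2° / √12.78 = 0.9973/3.575 = 0.2790.
φ₁ = arccos(0.2790) ≈ 73.8°.

73.8°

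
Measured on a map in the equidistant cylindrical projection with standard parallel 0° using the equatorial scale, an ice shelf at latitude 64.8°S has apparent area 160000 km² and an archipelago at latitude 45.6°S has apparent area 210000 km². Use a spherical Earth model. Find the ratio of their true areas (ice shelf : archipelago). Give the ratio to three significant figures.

Plate carrée has h = 1 and k = sec φ, giving areal scale sec φ; true area = (apparent area) · cos φ.
True area of ice shelf: 160000 × cos(64.8°) = 160000 × 0.4258 = 68120 km².
True area of archipelago: 210000 × cos(45.6°) = 210000 × 0.6997 = 146900 km².
Ratio = 68120 / 146900 ≈ 0.464.

0.464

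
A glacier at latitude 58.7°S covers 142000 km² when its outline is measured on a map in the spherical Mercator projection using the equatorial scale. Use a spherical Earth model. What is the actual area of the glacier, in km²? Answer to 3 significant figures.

38300 km²

The Mercator projection is conformal; its linear scale factor is the same in every direction and equals sec φ = 1/cos φ.
Areal scale = k² = sec²φ = 1/cos²(58.7°) = 1/0.5195² = 3.705.
True area = apparent / (areal scale) = 142000 / 3.705 ≈ 38300 km².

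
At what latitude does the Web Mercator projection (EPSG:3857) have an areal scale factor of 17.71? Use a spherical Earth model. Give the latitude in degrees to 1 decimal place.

Mercator areal scale is sec²φ.
sec²φ = 17.71  ⇒  cos²φ = 0.05647  ⇒  cos φ = 0.2376.
φ = arccos(0.2376) ≈ 76.3°.

76.3°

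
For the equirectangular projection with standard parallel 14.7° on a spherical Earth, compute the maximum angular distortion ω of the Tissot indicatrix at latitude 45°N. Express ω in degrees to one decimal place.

17.9°

With standard parallel φ₀ = 14.7°, the equirectangular projection gives x = Rλ cos φ₀, y = Rφ, so h = 1 and k = cos 14.7° / cos φ.
At 45°: h = 1.000, k = 1.368; principal scales a = 1.368, b = 1.000.
sin(ω/2) = (a − b)/(a + b) = 0.3679/2.368 = 0.1554, so ω = 2 arcsin(0.1554) ≈ 17.9°.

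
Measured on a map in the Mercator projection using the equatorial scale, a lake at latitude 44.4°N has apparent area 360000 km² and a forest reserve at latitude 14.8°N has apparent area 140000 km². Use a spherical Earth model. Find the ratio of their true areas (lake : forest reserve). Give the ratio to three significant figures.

Mercator's areal exaggeration is sec²φ; hence true area = (apparent area) · cos²φ.
True area of lake: 360000 × cos²(44.4°) = 360000 × 0.5105 = 183800 km².
True area of forest reserve: 140000 × cos²(14.8°) = 140000 × 0.9347 = 130900 km².
Ratio = 183800 / 130900 ≈ 1.40.

1.40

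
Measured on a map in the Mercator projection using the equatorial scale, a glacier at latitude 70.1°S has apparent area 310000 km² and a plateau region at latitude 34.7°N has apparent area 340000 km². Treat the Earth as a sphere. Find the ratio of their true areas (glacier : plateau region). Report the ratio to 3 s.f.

0.156

On Mercator the areal scale is sec²φ, so true area = apparent × cos²φ.
True area of glacier: 310000 × cos²(70.1°) = 310000 × 0.1159 = 35920 km².
True area of plateau region: 340000 × cos²(34.7°) = 340000 × 0.6759 = 229800 km².
Ratio = 35920 / 229800 ≈ 0.156.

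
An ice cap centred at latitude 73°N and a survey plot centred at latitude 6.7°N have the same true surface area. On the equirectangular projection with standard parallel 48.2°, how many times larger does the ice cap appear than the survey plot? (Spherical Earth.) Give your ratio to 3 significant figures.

With standard parallel φ₀ = 48.2°, the equirectangular projection gives x = Rλ cos φ₀, y = Rφ, so h = 1 and k = cos 48.2° / cos φ.
Areal scale at 73°: h·k = 1.000 × 2.280 = 2.280.
Areal scale at 6.7°: h·k = 1.000 × 0.6711 = 0.6711.
Ratio = 2.280/0.6711 ≈ 3.40.

3.40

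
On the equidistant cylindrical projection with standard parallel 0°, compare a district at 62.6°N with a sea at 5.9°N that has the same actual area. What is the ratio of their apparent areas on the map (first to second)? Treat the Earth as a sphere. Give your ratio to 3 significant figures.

2.16

In the plate carrée (x = Rλ, y = Rφ), meridians are true-scale (h = 1) and parallels are stretched by k = sec φ.
Areal scale at 62.6°: h·k = 1.000 × 2.173 = 2.173.
Areal scale at 5.9°: h·k = 1.000 × 1.005 = 1.005.
Ratio = 2.173/1.005 ≈ 2.16.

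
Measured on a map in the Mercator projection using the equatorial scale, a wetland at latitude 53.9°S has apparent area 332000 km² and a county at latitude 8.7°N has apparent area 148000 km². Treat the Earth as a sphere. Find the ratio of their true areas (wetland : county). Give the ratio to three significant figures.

0.797

Since Mercator area scale is 1/cos²φ, the true area equals the apparent area multiplied by cos²φ.
True area of wetland: 332000 × cos²(53.9°) = 332000 × 0.3472 = 115300 km².
True area of county: 148000 × cos²(8.7°) = 148000 × 0.9771 = 144600 km².
Ratio = 115300 / 144600 ≈ 0.797.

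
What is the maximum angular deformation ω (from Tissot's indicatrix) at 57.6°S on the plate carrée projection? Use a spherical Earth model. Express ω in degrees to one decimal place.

35.2°

Plate carrée maps x = Rλ, y = Rφ. The meridian scale is h = 1 and the parallel scale is k = 1/cos φ = sec φ.
At 57.6°: h = 1.000, k = 1.866; principal scales a = 1.866, b = 1.000.
sin(ω/2) = (a − b)/(a + b) = 0.8663/2.866 = 0.3022, so ω = 2 arcsin(0.3022) ≈ 35.2°.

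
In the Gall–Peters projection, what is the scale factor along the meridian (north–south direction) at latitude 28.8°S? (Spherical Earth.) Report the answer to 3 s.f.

The Gall–Peters projection is cylindrical equal-area with φ₀ = 45°. For cylindrical equal-area with standard parallel φ₀, h = cos φ / cos φ₀ and k = cos φ₀ / cos φ, so h·k = 1.
h = cos 28.8° / cos 45° = 0.8763/0.7071 = 1.239.

1.24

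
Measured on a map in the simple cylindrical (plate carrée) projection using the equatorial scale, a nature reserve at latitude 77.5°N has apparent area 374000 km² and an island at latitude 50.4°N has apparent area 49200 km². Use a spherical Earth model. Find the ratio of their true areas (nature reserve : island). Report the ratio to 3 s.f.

On the plate carrée, areal scale = h·k = 1 × sec φ, so true area = apparent × cos φ.
True area of nature reserve: 374000 × cos(77.5°) = 374000 × 0.2164 = 80950 km².
True area of island: 49200 × cos(50.4°) = 49200 × 0.6374 = 31360 km².
Ratio = 80950 / 31360 ≈ 2.58.

2.58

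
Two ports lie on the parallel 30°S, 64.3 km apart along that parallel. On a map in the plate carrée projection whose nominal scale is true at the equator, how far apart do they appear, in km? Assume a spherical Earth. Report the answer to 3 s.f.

Plate carrée maps x = Rλ, y = Rφ. The meridian scale is h = 1 and the parallel scale is k = 1/cos φ = sec φ.
Along the parallel, k = sec 30° = 1/0.8660 = 1.155.
Map distance = 64.3 × 1.155 ≈ 74.2 km.

74.2 km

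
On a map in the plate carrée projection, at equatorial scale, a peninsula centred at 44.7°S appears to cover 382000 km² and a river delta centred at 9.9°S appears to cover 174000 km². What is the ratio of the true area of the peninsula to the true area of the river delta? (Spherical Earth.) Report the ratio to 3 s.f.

Plate carrée has h = 1 and k = sec φ, giving areal scale sec φ; true area = (apparent area) · cos φ.
True area of peninsula: 382000 × cos(44.7°) = 382000 × 0.7108 = 271500 km².
True area of river delta: 174000 × cos(9.9°) = 174000 × 0.9851 = 171400 km².
Ratio = 271500 / 171400 ≈ 1.58.

1.58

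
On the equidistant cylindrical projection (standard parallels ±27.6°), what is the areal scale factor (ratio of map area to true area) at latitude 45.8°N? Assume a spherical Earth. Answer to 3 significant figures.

1.27

In the equirectangular projection with standard parallel φ₀ = 27.6° (x = Rλ cos φ₀, y = Rφ), meridians are true-scale (h = 1) and the parallel scale is k = cos φ₀ / cos φ.
Areal scale = h·k = 1 × cos φ₀ / cos φ; at 45.8°, h = 1.000, k = 1.271, so h·k = 1.271.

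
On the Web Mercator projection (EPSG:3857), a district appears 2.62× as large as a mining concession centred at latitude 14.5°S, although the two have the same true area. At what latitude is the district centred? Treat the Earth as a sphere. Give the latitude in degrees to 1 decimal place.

53.3°

For equal true areas on Mercator, apparent areas scale as sec²φ, so the ratio is cos²φ₂ / cos²φ₁.
cos²φ₂ / cos²φ₁ = 2.62  ⇒  cos φ₁ = cos 14.5° / √2.62 = 0.9681/1.619 = 0.5981.
φ₁ = arccos(0.5981) ≈ 53.3°.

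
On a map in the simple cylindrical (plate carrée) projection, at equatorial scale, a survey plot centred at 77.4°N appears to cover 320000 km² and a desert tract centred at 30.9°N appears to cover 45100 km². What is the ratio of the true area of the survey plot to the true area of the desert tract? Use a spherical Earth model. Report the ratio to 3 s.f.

1.80

Plate carrée has h = 1 and k = sec φ, giving areal scale sec φ; true area = (apparent area) · cos φ.
True area of survey plot: 320000 × cos(77.4°) = 320000 × 0.2181 = 69810 km².
True area of desert tract: 45100 × cos(30.9°) = 45100 × 0.8581 = 38700 km².
Ratio = 69810 / 38700 ≈ 1.80.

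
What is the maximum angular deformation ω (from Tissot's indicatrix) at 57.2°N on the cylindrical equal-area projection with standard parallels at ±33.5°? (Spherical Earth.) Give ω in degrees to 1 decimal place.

48.0°

For cylindrical equal-area with standard parallel φ₀, h = cos φ / cos φ₀ and k = cos φ₀ / cos φ, so h·k = 1.
At 57.2°: h = 0.6496, k = 1.539; principal scales a = 1.539, b = 0.6496.
sin(ω/2) = (a − b)/(a + b) = 0.8897/2.189 = 0.4065, so ω = 2 arcsin(0.4065) ≈ 48.0°.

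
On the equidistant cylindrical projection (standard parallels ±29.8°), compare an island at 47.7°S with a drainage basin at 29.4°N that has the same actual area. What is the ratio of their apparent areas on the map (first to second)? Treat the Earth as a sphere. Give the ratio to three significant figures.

With standard parallel φ₀ = 29.8°, the equirectangular projection gives x = Rλ cos φ₀, y = Rφ, so h = 1 and k = cos 29.8° / cos φ.
Areal scale at 47.7°: h·k = 1.000 × 1.289 = 1.289.
Areal scale at 29.4°: h·k = 1.000 × 0.9960 = 0.9960.
Ratio = 1.289/0.9960 ≈ 1.29.

1.29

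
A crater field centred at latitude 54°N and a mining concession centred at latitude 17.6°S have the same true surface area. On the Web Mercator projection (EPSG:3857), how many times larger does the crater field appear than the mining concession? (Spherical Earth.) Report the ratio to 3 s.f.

2.63

On Mercator, area is exaggerated by sec²φ = 1/cos²φ.
At 54°: sec²(54°) = 1/0.5878² = 2.894.
At 17.6°: sec²(17.6°) = 1/0.9532² = 1.101.
Ratio = 2.894/1.101 = cos²(17.6°)/cos²(54°) ≈ 2.63.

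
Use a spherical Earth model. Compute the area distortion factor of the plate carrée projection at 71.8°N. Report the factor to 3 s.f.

In the plate carrée (x = Rλ, y = Rφ), meridians are true-scale (h = 1) and parallels are stretched by k = sec φ.
Areal scale = h·k = 1 × sec φ; at 71.8°, h = 1.000, k = 3.202, so h·k = 3.202.

3.20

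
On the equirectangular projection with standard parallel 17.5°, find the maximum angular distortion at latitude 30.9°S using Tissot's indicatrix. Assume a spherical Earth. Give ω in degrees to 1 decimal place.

6.1°

In the equirectangular projection with standard parallel φ₀ = 17.5° (x = Rλ cos φ₀, y = Rφ), meridians are true-scale (h = 1) and the parallel scale is k = cos φ₀ / cos φ.
At 30.9°: h = 1.000, k = 1.111; principal scales a = 1.111, b = 1.000.
sin(ω/2) = (a − b)/(a + b) = 0.1115/2.111 = 0.05279, so ω = 2 arcsin(0.05279) ≈ 6.1°.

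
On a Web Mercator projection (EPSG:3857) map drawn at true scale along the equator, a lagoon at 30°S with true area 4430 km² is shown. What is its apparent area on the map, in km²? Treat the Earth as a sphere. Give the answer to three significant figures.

5910 km²

Mercator is conformal, so the point scale is isotropic: h = k = sec φ = 1/cos φ.
Areal scale = k² = sec²φ = 1/cos²(30°) = 1/0.8660² = 1.333.
Apparent area = 4430 × 1.333 ≈ 5910 km².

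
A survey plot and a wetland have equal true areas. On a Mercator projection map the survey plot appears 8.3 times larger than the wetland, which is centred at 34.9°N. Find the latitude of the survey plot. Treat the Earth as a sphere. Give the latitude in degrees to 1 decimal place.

For equal true areas on Mercator, apparent areas scale as sec²φ, so the ratio is cos²φ₂ / cos²φ₁.
cos²φ₂ / cos²φ₁ = 8.3  ⇒  cos φ₁ = cos 34.9° / √8.3 = 0.8202/2.881 = 0.2847.
φ₁ = arccos(0.2847) ≈ 73.5°.

73.5°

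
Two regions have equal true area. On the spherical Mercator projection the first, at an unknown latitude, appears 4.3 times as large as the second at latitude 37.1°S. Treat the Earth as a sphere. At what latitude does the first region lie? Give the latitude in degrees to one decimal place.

67.4°

For equal true areas on Mercator, apparent areas scale as sec²φ, so the ratio is cos²φ₂ / cos²φ₁.
cos²φ₂ / cos²φ₁ = 4.3  ⇒  cos φ₁ = cos 37.1° / √4.3 = 0.7976/2.074 = 0.3846.
φ₁ = arccos(0.3846) ≈ 67.4°.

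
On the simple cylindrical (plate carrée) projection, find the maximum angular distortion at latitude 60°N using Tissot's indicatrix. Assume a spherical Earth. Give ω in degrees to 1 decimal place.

Plate carrée maps x = Rλ, y = Rφ. The meridian scale is h = 1 and the parallel scale is k = 1/cos φ = sec φ.
At 60°: h = 1.000, k = 2.000; principal scales a = 2.000, b = 1.000.
sin(ω/2) = (a − b)/(a + b) = 1.0000/3.000 = 0.3333, so ω = 2 arcsin(0.3333) ≈ 38.9°.

38.9°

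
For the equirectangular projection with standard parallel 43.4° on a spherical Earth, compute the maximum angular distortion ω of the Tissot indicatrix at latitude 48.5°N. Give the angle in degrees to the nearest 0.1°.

5.3°

The equidistant cylindrical projection with φ₀ = 43.4° has h = 1 (meridians true) and k = cos φ₀ / cos φ along parallels.
At 48.5°: h = 1.000, k = 1.097; principal scales a = 1.097, b = 1.000.
sin(ω/2) = (a − b)/(a + b) = 0.09652/2.097 = 0.04604, so ω = 2 arcsin(0.04604) ≈ 5.3°.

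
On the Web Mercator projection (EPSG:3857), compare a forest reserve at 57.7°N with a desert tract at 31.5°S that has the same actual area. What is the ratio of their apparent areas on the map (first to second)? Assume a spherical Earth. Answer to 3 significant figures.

Mercator areal scale is sec²φ.
At 57.7°: sec²(57.7°) = 1/0.5344² = 3.502.
At 31.5°: sec²(31.5°) = 1/0.8526² = 1.376.
Ratio = 3.502/1.376 = cos²(31.5°)/cos²(57.7°) ≈ 2.55.

2.55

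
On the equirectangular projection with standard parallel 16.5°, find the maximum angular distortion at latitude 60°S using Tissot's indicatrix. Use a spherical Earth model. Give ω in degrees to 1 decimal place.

36.7°

In the equirectangular projection with standard parallel φ₀ = 16.5° (x = Rλ cos φ₀, y = Rφ), meridians are true-scale (h = 1) and the parallel scale is k = cos φ₀ / cos φ.
At 60°: h = 1.000, k = 1.918; principal scales a = 1.918, b = 1.000.
sin(ω/2) = (a − b)/(a + b) = 0.9176/2.918 = 0.3145, so ω = 2 arcsin(0.3145) ≈ 36.7°.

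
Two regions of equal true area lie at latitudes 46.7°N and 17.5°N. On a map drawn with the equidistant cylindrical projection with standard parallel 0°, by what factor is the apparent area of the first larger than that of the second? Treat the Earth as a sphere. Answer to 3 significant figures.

In the plate carrée (x = Rλ, y = Rφ), meridians are true-scale (h = 1) and parallels are stretched by k = sec φ.
Areal scale at 46.7°: h·k = 1.000 × 1.458 = 1.458.
Areal scale at 17.5°: h·k = 1.000 × 1.049 = 1.049.
Ratio = 1.458/1.049 ≈ 1.39.

1.39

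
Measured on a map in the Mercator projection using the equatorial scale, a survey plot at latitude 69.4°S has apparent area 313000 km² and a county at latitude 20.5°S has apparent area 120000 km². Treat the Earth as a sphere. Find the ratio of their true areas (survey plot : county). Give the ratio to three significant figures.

0.368

Mercator's areal exaggeration is sec²φ; hence true area = (apparent area) · cos²φ.
True area of survey plot: 313000 × cos²(69.4°) = 313000 × 0.1238 = 38750 km².
True area of county: 120000 × cos²(20.5°) = 120000 × 0.8774 = 105300 km².
Ratio = 38750 / 105300 ≈ 0.368.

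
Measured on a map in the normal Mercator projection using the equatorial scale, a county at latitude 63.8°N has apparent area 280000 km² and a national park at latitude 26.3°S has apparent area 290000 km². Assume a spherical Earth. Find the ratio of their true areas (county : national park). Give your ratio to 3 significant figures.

Mercator's areal exaggeration is sec²φ; hence true area = (apparent area) · cos²φ.
True area of county: 280000 × cos²(63.8°) = 280000 × 0.1949 = 54580 km².
True area of national park: 290000 × cos²(26.3°) = 290000 × 0.8037 = 233100 km².
Ratio = 54580 / 233100 ≈ 0.234.

0.234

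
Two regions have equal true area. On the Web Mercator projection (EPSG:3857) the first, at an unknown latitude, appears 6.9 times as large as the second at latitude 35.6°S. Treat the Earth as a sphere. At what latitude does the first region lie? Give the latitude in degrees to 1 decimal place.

72.0°

For equal true areas on Mercator, apparent areas scale as sec²φ, so the ratio is cos²φ₂ / cos²φ₁.
cos²φ₂ / cos²φ₁ = 6.9  ⇒  cos φ₁ = cos 35.6° / √6.9 = 0.8131/2.627 = 0.3095.
φ₁ = arccos(0.3095) ≈ 72.0°.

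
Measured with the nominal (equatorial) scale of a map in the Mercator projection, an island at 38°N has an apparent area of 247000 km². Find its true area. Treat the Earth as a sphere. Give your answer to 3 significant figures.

153000 km²

The Mercator projection is conformal; its linear scale factor is the same in every direction and equals sec φ = 1/cos φ.
Areal scale = k² = sec²φ = 1/cos²(38°) = 1/0.7880² = 1.610.
True area = apparent / (areal scale) = 247000 / 1.610 ≈ 153000 km².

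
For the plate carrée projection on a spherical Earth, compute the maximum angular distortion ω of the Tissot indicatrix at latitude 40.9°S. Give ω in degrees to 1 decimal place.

For the equirectangular projection with φ₀ = 0 (plate carrée), h = 1 along meridians and k = sec φ along parallels.
At 40.9°: h = 1.000, k = 1.323; principal scales a = 1.323, b = 1.000.
sin(ω/2) = (a − b)/(a + b) = 0.3230/2.323 = 0.1390, so ω = 2 arcsin(0.1390) ≈ 16.0°.

16.0°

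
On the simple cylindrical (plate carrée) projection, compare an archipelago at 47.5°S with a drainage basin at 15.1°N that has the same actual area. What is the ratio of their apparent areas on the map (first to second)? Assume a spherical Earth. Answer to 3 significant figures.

For the equirectangular projection with φ₀ = 0 (plate carrée), h = 1 along meridians and k = sec φ along parallels.
Areal scale at 47.5°: h·k = 1.000 × 1.480 = 1.480.
Areal scale at 15.1°: h·k = 1.000 × 1.036 = 1.036.
Ratio = 1.480/1.036 ≈ 1.43.

1.43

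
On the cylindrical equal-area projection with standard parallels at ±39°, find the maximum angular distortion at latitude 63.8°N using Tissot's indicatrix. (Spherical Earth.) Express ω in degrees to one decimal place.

A cylindrical equal-area projection with standard parallel φ₀ has meridian scale h = cos φ / cos φ₀ and parallel scale k = cos φ₀ / cos φ (so areas are preserved, h·k = 1).
At 63.8°: h = 0.5681, k = 1.760; principal scales a = 1.760, b = 0.5681.
sin(ω/2) = (a − b)/(a + b) = 1.192/2.328 = 0.5120, so ω = 2 arcsin(0.5120) ≈ 61.6°.

61.6°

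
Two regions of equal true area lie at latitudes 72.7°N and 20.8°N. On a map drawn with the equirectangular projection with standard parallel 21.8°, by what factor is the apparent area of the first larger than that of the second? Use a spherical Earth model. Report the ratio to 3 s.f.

3.14

In the equirectangular projection with standard parallel φ₀ = 21.8° (x = Rλ cos φ₀, y = Rφ), meridians are true-scale (h = 1) and the parallel scale is k = cos φ₀ / cos φ.
Areal scale at 72.7°: h·k = 1.000 × 3.122 = 3.122.
Areal scale at 20.8°: h·k = 1.000 × 0.9932 = 0.9932.
Ratio = 3.122/0.9932 ≈ 3.14.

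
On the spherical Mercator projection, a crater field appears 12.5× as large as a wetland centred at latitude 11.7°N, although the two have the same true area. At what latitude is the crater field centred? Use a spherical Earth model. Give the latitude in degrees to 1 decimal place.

On Mercator, (apparent₁)/(apparent₂) = sec²φ₁ / sec²φ₂ when true areas are equal.
cos²φ₂ / cos²φ₁ = 12.5  ⇒  cos φ₁ = cos 11.7° / √12.5 = 0.9792/3.536 = 0.2770.
φ₁ = arccos(0.2770) ≈ 73.9°.

73.9°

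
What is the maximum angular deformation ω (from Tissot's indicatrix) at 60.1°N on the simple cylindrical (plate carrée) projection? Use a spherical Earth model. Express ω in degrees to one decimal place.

39.1°

In the plate carrée (x = Rλ, y = Rφ), meridians are true-scale (h = 1) and parallels are stretched by k = sec φ.
At 60.1°: h = 1.000, k = 2.006; principal scales a = 2.006, b = 1.000.
sin(ω/2) = (a − b)/(a + b) = 1.006/3.006 = 0.3347, so ω = 2 arcsin(0.3347) ≈ 39.1°.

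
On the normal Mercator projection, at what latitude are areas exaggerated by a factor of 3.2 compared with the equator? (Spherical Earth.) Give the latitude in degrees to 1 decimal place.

56.0°

Mercator areal scale is sec²φ.
sec²φ = 3.2  ⇒  cos²φ = 0.3125  ⇒  cos φ = 0.5590.
φ = arccos(0.5590) ≈ 56.0°.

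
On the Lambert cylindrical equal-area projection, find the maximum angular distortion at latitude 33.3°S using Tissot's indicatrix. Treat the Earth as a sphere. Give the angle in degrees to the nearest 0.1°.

20.4°

The Lambert cylindrical equal-area projection is the cylindrical equal-area projection with its standard parallel at the equator (φ₀ = 0). Cylindrical equal-area (φ₀ = 0°): h = cos φ / cos 0° along meridians, k = cos 0° / cos φ along parallels; h·k = 1.
At 33.3°: h = 0.8358, k = 1.196; principal scales a = 1.196, b = 0.8358.
sin(ω/2) = (a − b)/(a + b) = 0.3606/2.032 = 0.1775, so ω = 2 arcsin(0.1775) ≈ 20.4°.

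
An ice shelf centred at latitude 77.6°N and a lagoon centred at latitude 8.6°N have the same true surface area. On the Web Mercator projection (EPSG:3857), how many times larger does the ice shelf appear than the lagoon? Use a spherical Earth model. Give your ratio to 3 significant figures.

21.2

Mercator is conformal with k = sec φ, so areal scale = k² = sec²φ.
At 77.6°: sec²(77.6°) = 1/0.2147² = 21.69.
At 8.6°: sec²(8.6°) = 1/0.9888² = 1.023.
Ratio = 21.69/1.023 = cos²(8.6°)/cos²(77.6°) ≈ 21.2.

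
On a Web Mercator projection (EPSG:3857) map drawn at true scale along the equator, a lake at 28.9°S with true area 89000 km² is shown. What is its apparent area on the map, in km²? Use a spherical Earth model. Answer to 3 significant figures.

For Mercator, h = k = sec φ (a conformal cylindrical projection has a single point scale, 1/cos φ).
Areal scale = k² = sec²φ = 1/cos²(28.9°) = 1/0.8755² = 1.305.
Apparent area = 89000 × 1.305 ≈ 116000 km².

116000 km²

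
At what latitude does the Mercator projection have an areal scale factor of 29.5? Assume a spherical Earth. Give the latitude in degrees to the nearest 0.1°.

79.4°

Mercator areal scale is sec²φ.
sec²φ = 29.5  ⇒  cos²φ = 0.03390  ⇒  cos φ = 0.1841.
φ = arccos(0.1841) ≈ 79.4°.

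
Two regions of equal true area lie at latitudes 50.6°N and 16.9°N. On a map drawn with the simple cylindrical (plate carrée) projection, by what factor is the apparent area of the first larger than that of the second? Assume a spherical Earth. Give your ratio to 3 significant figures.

1.51

Plate carrée maps x = Rλ, y = Rφ. The meridian scale is h = 1 and the parallel scale is k = 1/cos φ = sec φ.
Areal scale at 50.6°: h·k = 1.000 × 1.575 = 1.575.
Areal scale at 16.9°: h·k = 1.000 × 1.045 = 1.045.
Ratio = 1.575/1.045 ≈ 1.51.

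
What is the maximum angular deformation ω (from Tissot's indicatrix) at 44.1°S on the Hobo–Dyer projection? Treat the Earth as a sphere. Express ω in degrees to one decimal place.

The Hobo–Dyer projection is cylindrical equal-area with φ₀ = 37.5°. A cylindrical equal-area projection with standard parallel φ₀ has meridian scale h = cos φ / cos φ₀ and parallel scale k = cos φ₀ / cos φ (so areas are preserved, h·k = 1).
At 44.1°: h = 0.9052, k = 1.105; principal scales a = 1.105, b = 0.9052.
sin(ω/2) = (a − b)/(a + b) = 0.1996/2.010 = 0.09929, so ω = 2 arcsin(0.09929) ≈ 11.4°.

11.4°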